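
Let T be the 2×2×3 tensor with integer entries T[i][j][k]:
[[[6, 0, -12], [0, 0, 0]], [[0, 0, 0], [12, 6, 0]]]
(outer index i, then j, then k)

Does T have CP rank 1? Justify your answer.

The mode-3 unfolding of T (rows indexed by k, columns by (i,j) = (0,0), (0,1), (1,0), (1,1)) is [[6, 0, 0, 12], [0, 0, 0, 6], [-12, 0, 0, 0]].
There the 2×2 minor on rows k ∈ {0, 1}, columns (i,j) ∈ {(0,0), (1,1)} is det [[6, 12], [0, 6]] = 36 ≠ 0, so this unfolding has rank ≥ 2; CP rank is at least every unfolding rank, so rank(T) ≥ 2.
In particular rank(T) ≥ 2 > 1, so T is not rank-1.

No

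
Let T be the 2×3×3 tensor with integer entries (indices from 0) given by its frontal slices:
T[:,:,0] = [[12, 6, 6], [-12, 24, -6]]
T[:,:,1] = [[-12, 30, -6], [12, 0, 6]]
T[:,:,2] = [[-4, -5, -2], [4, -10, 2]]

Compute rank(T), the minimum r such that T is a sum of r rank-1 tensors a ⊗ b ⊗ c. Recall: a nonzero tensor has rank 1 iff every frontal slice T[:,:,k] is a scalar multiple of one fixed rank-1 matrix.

Lower bound: in the mode-3 unfolding of T (rows indexed by k, columns by (i,j)) the 2×2 minor on rows k ∈ {0, 1}, columns (i,j) ∈ {(0,0), (0,1)} is det [[12, 6], [-12, 30]] = 432 ≠ 0, so that unfolding has rank ≥ 2 and hence rank(T) ≥ 2 (CP rank is at least every unfolding rank, though it can be larger).
Upper bound: with S_k = T[:,:,k], the two rank-1 terms a₁b₁ᵀ, a₂b₂ᵀ are the rank-1 members of the pencil x·S₀ + y·S₁.
The 2×2 minor of x·S₀ + y·S₁ on rows {0,1}, columns {0,1} is 360·x² − 360·y² = 360·(x − y)(x + y), vanishing at (x:y) = (1:1) and (1:-1).
M₁ = S₀ + S₁ = [[0, 36, 0], [0, 24, 0]] = 12·[3, 2][0, 1, 0]ᵀ and M₂ = S₀ − S₁ = [[24, -24, 12], [-24, 24, -12]] = 12·[1, -1][2, -2, 1]ᵀ, so take a₁ = [3, 2], b₁ = [0, 1, 0], a₂ = [1, -1], b₂ = [2, -2, 1].
Each slice is an integer combination of E₁ = a₁b₁ᵀ and E₂ = a₂b₂ᵀ: S₀ = 6·E₁ + 6·E₂, S₁ = 6·E₁ − 6·E₂, S₂ = −3·E₁ − 2·E₂; reading off coefficients, c₁ = [6, 6, -3] and c₂ = [6, -6, -2].
Hence T = [3, 2] ⊗ [0, 1, 0] ⊗ [6, 6, -3] + [1, -1] ⊗ [2, -2, 1] ⊗ [6, -6, -2], so rank(T) ≤ 2.
These bounds meet, so rank(T) = 2.

2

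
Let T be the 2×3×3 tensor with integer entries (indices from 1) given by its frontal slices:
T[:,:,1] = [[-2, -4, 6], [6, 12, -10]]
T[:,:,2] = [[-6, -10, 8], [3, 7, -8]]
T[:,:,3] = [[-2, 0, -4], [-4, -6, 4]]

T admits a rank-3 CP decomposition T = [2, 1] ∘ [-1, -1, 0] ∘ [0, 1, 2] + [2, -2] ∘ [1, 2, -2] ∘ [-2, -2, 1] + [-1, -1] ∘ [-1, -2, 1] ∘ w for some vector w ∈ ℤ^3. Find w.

w = [2, 0, 0]

Subtract the known terms from T to get the rank-1 residual R = [-1, -1] ∘ [-1, -2, 1] ∘ w, so R[i,j,k] = a[i]·b[j]·w[k]. Pick indices with nonzero a[1]·b[1] = (-1)·(-1) = 1. Only the fibre through (1,1,·) is needed: R[1,1,:] = T[1,1,:] − Σₗ aₗ[1]bₗ[1]cₗ = [-2, -6, -2] − (2)·(-1)·[0, 1, 2] − (2)·(1)·[-2, -2, 1] = [2, 0, 0]. Then w[k] = R[1,1,k] / 1 for each k, giving w = [2, 0, 0] / 1 = [2, 0, 0].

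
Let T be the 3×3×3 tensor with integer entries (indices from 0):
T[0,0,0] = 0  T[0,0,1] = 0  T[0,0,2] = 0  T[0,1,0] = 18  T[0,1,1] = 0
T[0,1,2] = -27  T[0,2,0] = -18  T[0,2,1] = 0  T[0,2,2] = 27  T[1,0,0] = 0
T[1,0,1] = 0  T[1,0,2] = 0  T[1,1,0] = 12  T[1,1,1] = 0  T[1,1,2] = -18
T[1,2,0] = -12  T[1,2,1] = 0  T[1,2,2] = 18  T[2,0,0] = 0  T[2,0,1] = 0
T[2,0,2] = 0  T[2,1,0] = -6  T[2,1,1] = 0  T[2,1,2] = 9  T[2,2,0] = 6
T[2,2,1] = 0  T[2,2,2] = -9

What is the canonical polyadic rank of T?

1

Lower bound: T ≠ 0 (e.g. T[0,1,0] = 18), so rank(T) ≥ 1.
Upper bound: if T = a (x) b (x) c then every fibre of T is a multiple of the corresponding factor, so read the factors off the fibres through the nonzero entry T[0,1,0] = 18.
The mode-1 fibre T[:,1,0] = [18, 12, -6] gives a = [3, 2, -1] (primitive direction); the mode-2 fibre T[0,:,0] = [0, 18, -18] gives b = [0, 1, -1]; then c[k] = T[0,1,k] / (a[0]·b[1]) = [18, 0, -27] / 3 = [6, 0, -9].
Expanding [3, 2, -1] (x) [0, 1, -1] (x) [6, 0, -9] reproduces all 27 entries of T, so T = [3, 2, -1] (x) [0, 1, -1] (x) [6, 0, -9] and rank(T) ≤ 1.
These bounds meet, so rank(T) = 1.
Check entry T[2,2,0] = 6: (-1)·(-1)·(6) = 6.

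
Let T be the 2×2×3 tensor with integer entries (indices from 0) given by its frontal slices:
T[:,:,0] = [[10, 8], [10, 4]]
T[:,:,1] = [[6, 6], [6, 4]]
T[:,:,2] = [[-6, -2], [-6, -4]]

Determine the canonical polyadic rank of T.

Lower bound: in the mode-3 unfolding of T (rows indexed by k, columns by (i,j)) the 3×3 minor on rows k ∈ {0, 1, 2}, columns (i,j) ∈ {(0,0), (0,1), (1,1)} is det [[10, 8, 4], [6, 6, 4], [-6, -2, -4]] = -64 ≠ 0, so that unfolding has rank ≥ 3 and hence rank(T) ≥ 3 (CP rank is at least every unfolding rank, though it can be larger).
Upper bound: T is a sum of 3 rank-1 terms, T = [1, 0] ⊗ [0, 1] ⊗ [4, 2, 2] + [1, 1] ⊗ [1, 0] ⊗ [2, -2, 2] + [1, 1] ⊗ [2, 1] ⊗ [4, 4, -4] (written with every a and b primitive with positive leading entry and the scale carried by c; CP decompositions are not unique, and this one is verified by expanding entrywise), so rank(T) ≤ 3.
These bounds meet, so rank(T) = 3.

3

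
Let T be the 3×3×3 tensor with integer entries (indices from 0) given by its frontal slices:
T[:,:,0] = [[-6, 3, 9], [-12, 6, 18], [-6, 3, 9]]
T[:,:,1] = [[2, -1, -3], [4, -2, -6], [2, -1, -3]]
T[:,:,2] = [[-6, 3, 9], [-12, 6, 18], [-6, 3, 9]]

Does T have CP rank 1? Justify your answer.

The mode-1 fibre T[:,0,0] = [-6, -12, -6] gives a = (1, 2, 1) (primitive direction); the mode-2 fibre T[0,:,0] = [-6, 3, 9] gives b = (2, -1, -3); then c[k] = T[0,0,k] / (a[0]·b[0]) = [-6, 2, -6] / 2 = (-3, 1, -3).
Expanding (1, 2, 1) ⊗ (2, -1, -3) ⊗ (-3, 1, -3) reproduces all 27 entries of T, so T = (1, 2, 1) ⊗ (2, -1, -3) ⊗ (-3, 1, -3) and rank(T) ≤ 1.
Equivalently every frontal slice T[:,:,k] is c[k] times the rank-1 matrix (1, 2, 1) ⊗ (2, -1, -3). So T has rank 1 (it is nonzero).

Yes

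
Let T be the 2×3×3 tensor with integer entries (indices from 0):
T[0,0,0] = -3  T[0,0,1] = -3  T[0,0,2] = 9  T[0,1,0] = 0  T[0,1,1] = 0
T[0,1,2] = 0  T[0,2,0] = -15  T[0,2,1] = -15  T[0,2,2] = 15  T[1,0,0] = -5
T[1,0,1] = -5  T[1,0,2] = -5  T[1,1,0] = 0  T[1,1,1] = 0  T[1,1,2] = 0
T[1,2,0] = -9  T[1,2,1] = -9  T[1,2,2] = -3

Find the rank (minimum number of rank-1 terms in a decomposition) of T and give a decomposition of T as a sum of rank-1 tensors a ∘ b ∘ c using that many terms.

Lower bound: the mode-1 unfolding of T (rows indexed by i, columns by (j,k) = (0,0), (0,1), (0,2), (1,0), (1,1), (1,2), (2,0), (2,1), (2,2)) is [[-3, -3, 9, 0, 0, 0, -15, -15, 15], [-5, -5, -5, 0, 0, 0, -9, -9, -3]].
There the 2×2 minor on rows i ∈ {0, 1}, columns (j,k) ∈ {(0,0), (0,2)} is det [[-3, 9], [-5, -5]] = 60 ≠ 0, so this unfolding has rank ≥ 2; CP rank is at least every unfolding rank, so rank(T) ≥ 2. (Flattening ranks never certify an upper bound on CP rank; for that we must actually write T with 2 rank-1 terms.)
Upper bound — finding two terms. Write S_k = T[:,:,k] for the frontal slices: S₀ = [[-3, 0, -15], [-5, 0, -9]], S₁ = [[-3, 0, -15], [-5, 0, -9]], S₂ = [[9, 0, 15], [-5, 0, -3]].
If T = a₁ ∘ b₁ ∘ c₁ + a₂ ∘ b₂ ∘ c₂ then each S_k = c₁[k]·a₁b₁ᵀ + c₂[k]·a₂b₂ᵀ. S₀ and S₂ are linearly independent, so a₁b₁ᵀ and a₂b₂ᵀ must span the same plane of matrices: they are the rank-1 matrices of the form x·S₀ + y·S₂.
The 2×2 minor of x·S₀ + y·S₂ on rows {0,1}, columns {0,2} is −48·x² − 72·xy + 48·y² = (-24)·(x + 2·y)(2·x − y), vanishing at (x:y) = (2:-1) and (1:2).
M₁ = 2·S₀ − S₂ = [[-15, 0, -45], [-5, 0, -15]] = (-5)·(3, 1)(1, 0, 3)ᵀ and M₂ = S₀ + 2·S₂ = [[15, 0, 15], [-15, 0, -15]] = 15·(1, -1)(1, 0, 1)ᵀ, so take a₁ = (3, 1), b₁ = (1, 0, 3), a₂ = (1, -1), b₂ = (1, 0, 1).
Each slice is an integer combination of E₁ = a₁b₁ᵀ and E₂ = a₂b₂ᵀ: S₀ = −2·E₁ + 3·E₂, S₁ = −2·E₁ + 3·E₂, S₂ = E₁ + 6·E₂; reading off coefficients, c₁ = (-2, -2, 1) and c₂ = (3, 3, 6).
Hence T = (3, 1) ∘ (1, 0, 3) ∘ (-2, -2, 1) + (1, -1) ∘ (1, 0, 1) ∘ (3, 3, 6), so rank(T) ≤ 2.
These bounds meet, so rank(T) = 2.

rank(T) = 2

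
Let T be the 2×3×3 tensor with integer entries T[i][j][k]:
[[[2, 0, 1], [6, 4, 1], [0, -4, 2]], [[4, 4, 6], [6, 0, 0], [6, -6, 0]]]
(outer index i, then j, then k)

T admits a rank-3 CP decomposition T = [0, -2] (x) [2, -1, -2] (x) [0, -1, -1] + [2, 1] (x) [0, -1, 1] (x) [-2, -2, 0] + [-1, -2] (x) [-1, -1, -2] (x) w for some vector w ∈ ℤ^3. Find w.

Subtract the known terms from T to get the rank-1 residual R = [-1, -2] (x) [-1, -1, -2] (x) w, so R[i,j,k] = a[i]·b[j]·w[k]. Pick indices with nonzero a[0]·b[0] = (-1)·(-1) = 1. Only the fibre through (0,0,·) is needed: R[0,0,:] = T[0,0,:] − Σₗ aₗ[0]bₗ[0]cₗ = [2, 0, 1] − (0)·(2)·[0, -1, -1] − (2)·(0)·[-2, -2, 0] = [2, 0, 1]. Then w[k] = R[0,0,k] / 1 for each k, giving w = [2, 0, 1] / 1 = [2, 0, 1].

w = [2, 0, 1]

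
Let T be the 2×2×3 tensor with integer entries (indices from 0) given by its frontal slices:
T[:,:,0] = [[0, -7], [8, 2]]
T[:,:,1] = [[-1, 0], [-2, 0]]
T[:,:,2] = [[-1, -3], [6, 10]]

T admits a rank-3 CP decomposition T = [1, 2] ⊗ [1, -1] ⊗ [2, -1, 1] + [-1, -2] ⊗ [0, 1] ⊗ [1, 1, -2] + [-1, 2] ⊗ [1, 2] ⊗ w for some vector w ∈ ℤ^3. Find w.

w = [2, 0, 2]

Subtract the known terms from T to get the rank-1 residual R = [-1, 2] ⊗ [1, 2] ⊗ w, so R[i,j,k] = a[i]·b[j]·w[k]. Pick indices with nonzero a[0]·b[0] = (-1)·(1) = -1. Only the fibre through (0,0,·) is needed: R[0,0,:] = T[0,0,:] − Σₗ aₗ[0]bₗ[0]cₗ = [0, -1, -1] − (1)·(1)·[2, -1, 1] − (-1)·(0)·[1, 1, -2] = [-2, 0, -2]. Then w[k] = R[0,0,k] / -1 for each k, giving w = [-2, 0, -2] / -1 = [2, 0, 2].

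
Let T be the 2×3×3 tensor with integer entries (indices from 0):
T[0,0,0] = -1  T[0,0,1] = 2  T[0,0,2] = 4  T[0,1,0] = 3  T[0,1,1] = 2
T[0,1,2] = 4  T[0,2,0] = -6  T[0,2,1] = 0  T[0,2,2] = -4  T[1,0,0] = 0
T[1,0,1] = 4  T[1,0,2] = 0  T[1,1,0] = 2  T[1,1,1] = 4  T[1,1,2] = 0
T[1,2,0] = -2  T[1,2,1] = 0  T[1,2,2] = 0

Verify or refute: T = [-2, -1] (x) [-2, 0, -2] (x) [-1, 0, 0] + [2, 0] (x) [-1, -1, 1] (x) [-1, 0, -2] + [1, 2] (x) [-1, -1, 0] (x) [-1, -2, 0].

Yes

Reconstruct entrywise from the claimed factors. For example, T[0,2,1] = 0 and Σₗ aₗ[0]bₗ[2]cₗ[1] = (-2)·(-2)·(0) + (2)·(1)·(0) + (1)·(0)·(-2) = 0; checking all 18 entries, every one matches. The claim holds.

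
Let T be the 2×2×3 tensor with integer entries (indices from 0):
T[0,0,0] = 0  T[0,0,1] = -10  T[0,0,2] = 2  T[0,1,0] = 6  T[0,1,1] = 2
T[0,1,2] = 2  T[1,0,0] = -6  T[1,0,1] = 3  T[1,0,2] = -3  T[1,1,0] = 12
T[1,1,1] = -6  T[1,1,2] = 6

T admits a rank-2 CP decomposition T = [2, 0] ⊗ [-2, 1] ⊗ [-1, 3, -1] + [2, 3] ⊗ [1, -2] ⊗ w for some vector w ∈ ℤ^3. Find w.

Subtract the known terms from T to get the rank-1 residual R = [2, 3] ⊗ [1, -2] ⊗ w, so R[i,j,k] = a[i]·b[j]·w[k]. Pick indices with nonzero a[0]·b[0] = (2)·(1) = 2. Only the fibre through (0,0,·) is needed: R[0,0,:] = T[0,0,:] − Σₗ aₗ[0]bₗ[0]cₗ = [0, -10, 2] − (2)·(-2)·[-1, 3, -1] = [-4, 2, -2]. Then w[k] = R[0,0,k] / 2 for each k, giving w = [-4, 2, -2] / 2 = [-2, 1, -1].

w = [-2, 1, -1]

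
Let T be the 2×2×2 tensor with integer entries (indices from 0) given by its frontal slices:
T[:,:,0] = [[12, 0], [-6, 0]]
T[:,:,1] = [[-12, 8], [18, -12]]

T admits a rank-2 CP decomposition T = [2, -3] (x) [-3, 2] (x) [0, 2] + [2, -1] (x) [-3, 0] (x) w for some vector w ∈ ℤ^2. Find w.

Subtract the known terms from T to get the rank-1 residual R = [2, -1] (x) [-3, 0] (x) w, so R[i,j,k] = a[i]·b[j]·w[k]. Pick indices with nonzero a[0]·b[0] = (2)·(-3) = -6. Only the fibre through (0,0,·) is needed: R[0,0,:] = T[0,0,:] − Σₗ aₗ[0]bₗ[0]cₗ = [12, -12] − (2)·(-3)·[0, 2] = [12, 0]. Then w[k] = R[0,0,k] / -6 for each k, giving w = [12, 0] / -6 = [-2, 0].

w = [-2, 0]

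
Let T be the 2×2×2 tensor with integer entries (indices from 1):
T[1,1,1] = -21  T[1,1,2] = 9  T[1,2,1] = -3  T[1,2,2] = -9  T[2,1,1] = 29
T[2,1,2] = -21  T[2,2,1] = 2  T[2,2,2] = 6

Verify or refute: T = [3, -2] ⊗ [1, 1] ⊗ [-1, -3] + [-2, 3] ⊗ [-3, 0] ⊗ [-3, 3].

Yes

Reconstruct entrywise from the claimed factors. For example, T[2,2,1] = 2 and Σₗ aₗ[2]bₗ[2]cₗ[1] = (-2)·(1)·(-1) + (3)·(0)·(-3) = 2; checking all 8 entries, every one matches. The claim holds.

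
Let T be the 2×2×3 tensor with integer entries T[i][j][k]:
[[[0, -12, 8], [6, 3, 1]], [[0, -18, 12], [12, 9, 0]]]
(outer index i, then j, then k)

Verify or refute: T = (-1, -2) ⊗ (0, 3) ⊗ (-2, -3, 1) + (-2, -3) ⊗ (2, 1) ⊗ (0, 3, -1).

No

Reconstruct entry (0,0,2) from the claimed factors: Σₗ aₗ[0]bₗ[0]cₗ[2] = (-1)·(0)·(1) + (-2)·(2)·(-1) = 4, but T[0,0,2] = 8. The claim is false.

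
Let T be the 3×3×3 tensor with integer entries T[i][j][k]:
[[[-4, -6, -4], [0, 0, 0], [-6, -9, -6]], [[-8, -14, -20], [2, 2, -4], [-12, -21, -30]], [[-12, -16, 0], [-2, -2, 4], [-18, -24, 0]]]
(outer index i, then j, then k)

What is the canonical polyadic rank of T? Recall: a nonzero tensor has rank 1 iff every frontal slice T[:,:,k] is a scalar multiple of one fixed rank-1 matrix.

Lower bound: the mode-1 unfolding of T (rows indexed by i, columns by (j,k) = (0,0), (0,1), (0,2), (1,0), (1,1), (1,2), (2,0), (2,1), (2,2)) is [[-4, -6, -4, 0, 0, 0, -6, -9, -6], [-8, -14, -20, 2, 2, -4, -12, -21, -30], [-12, -16, 0, -2, -2, 4, -18, -24, 0]].
There the 2×2 minor on rows i ∈ {0, 1}, columns (j,k) ∈ {(0,0), (0,1)} is det [[-4, -6], [-8, -14]] = 8 ≠ 0, so this unfolding has rank ≥ 2; CP rank is at least every unfolding rank, so rank(T) ≥ 2. (Unfolding ranks only ever bound the CP rank from below — rank(T) can be strictly larger than all of them — so the matching upper bound has to come from an explicit 2-term decomposition.)
Upper bound — finding two terms. Write S_k = T[:,:,k] for the frontal slices: S₀ = [[-4, 0, -6], [-8, 2, -12], [-12, -2, -18]], S₁ = [[-6, 0, -9], [-14, 2, -21], [-16, -2, -24]], S₂ = [[-4, 0, -6], [-20, -4, -30], [0, 4, 0]].
If T = a₁ (x) b₁ (x) c₁ + a₂ (x) b₂ (x) c₂ then each S_k = c₁[k]·a₁b₁ᵀ + c₂[k]·a₂b₂ᵀ. S₀ and S₁ are linearly independent, so a₁b₁ᵀ and a₂b₂ᵀ must span the same plane of matrices: they are the rank-1 matrices of the form x·S₀ + y·S₁.
The 2×2 minor of x·S₀ + y·S₁ on rows {0,1}, columns {0,1} is −8·x² − 20·xy − 12·y² = (-4)·(2·x + 3·y)(x + y), vanishing at (x:y) = (3:-2) and (1:-1).
M₁ = 3·S₀ − 2·S₁ = [[0, 0, 0], [4, 2, 6], [-4, -2, -6]] = 2·[0, 1, -1][2, 1, 3]ᵀ and M₂ = S₀ − S₁ = [[2, 0, 3], [6, 0, 9], [4, 0, 6]] = [1, 3, 2][2, 0, 3]ᵀ, so take a₁ = [0, 1, -1], b₁ = [2, 1, 3], a₂ = [1, 3, 2], b₂ = [2, 0, 3].
Each slice is an integer combination of E₁ = a₁b₁ᵀ and E₂ = a₂b₂ᵀ: S₀ = 2·E₁ − 2·E₂, S₁ = 2·E₁ − 3·E₂, S₂ = −4·E₁ − 2·E₂; reading off coefficients, c₁ = [2, 2, -4] and c₂ = [-2, -3, -2].
Hence T = [0, 1, -1] (x) [2, 1, 3] (x) [2, 2, -4] + [1, 3, 2] (x) [2, 0, 3] (x) [-2, -3, -2], so rank(T) ≤ 2.
These bounds meet, so rank(T) = 2.

2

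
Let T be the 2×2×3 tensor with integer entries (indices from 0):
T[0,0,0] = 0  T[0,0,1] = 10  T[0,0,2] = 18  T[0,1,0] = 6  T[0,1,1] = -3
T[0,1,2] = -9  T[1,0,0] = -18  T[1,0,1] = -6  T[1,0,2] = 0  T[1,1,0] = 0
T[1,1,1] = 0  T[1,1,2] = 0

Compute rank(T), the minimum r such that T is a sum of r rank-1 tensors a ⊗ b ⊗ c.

2

Lower bound: the mode-1 unfolding of T (rows indexed by i, columns by (j,k) = (0,0), (0,1), (0,2), (1,0), (1,1), (1,2)) is [[0, 10, 18, 6, -3, -9], [-18, -6, 0, 0, 0, 0]].
There the 2×2 minor on rows i ∈ {0, 1}, columns (j,k) ∈ {(0,0), (0,1)} is det [[0, 10], [-18, -6]] = 180 ≠ 0, so this unfolding has rank ≥ 2; CP rank is at least every unfolding rank, so rank(T) ≥ 2. (Flattening ranks never certify an upper bound on CP rank; for that we must actually write T with 2 rank-1 terms.)
Upper bound — finding two terms. Write S_k = T[:,:,k] for the frontal slices: S₀ = [[0, 6], [-18, 0]], S₁ = [[10, -3], [-6, 0]], S₂ = [[18, -9], [0, 0]].
If T = a₁ ⊗ b₁ ⊗ c₁ + a₂ ⊗ b₂ ⊗ c₂ then each S_k = c₁[k]·a₁b₁ᵀ + c₂[k]·a₂b₂ᵀ. S₀ and S₁ are linearly independent, so a₁b₁ᵀ and a₂b₂ᵀ must span the same plane of matrices: they are the rank-1 matrices of the form x·S₀ + y·S₁.
det(x·S₀ + y·S₁) is 108·x² − 18·xy − 18·y² = 18·(2·x − y)(3·x + y), vanishing at (x:y) = (1:2) and (1:-3).
M₁ = S₀ + 2·S₁ = [[20, 0], [-30, 0]] = 10·[2, -3][1, 0]ᵀ and M₂ = S₀ − 3·S₁ = [[-30, 15], [0, 0]] = (-15)·[1, 0][2, -1]ᵀ, so take a₁ = [2, -3], b₁ = [1, 0], a₂ = [1, 0], b₂ = [2, -1].
Each slice is an integer combination of E₁ = a₁b₁ᵀ and E₂ = a₂b₂ᵀ: S₀ = 6·E₁ − 6·E₂, S₁ = 2·E₁ + 3·E₂, S₂ = 9·E₂; reading off coefficients, c₁ = [6, 2, 0] and c₂ = [-6, 3, 9].
Hence T = [2, -3] ⊗ [1, 0] ⊗ [6, 2, 0] + [1, 0] ⊗ [2, -1] ⊗ [-6, 3, 9], so rank(T) ≤ 2.
These bounds meet, so rank(T) = 2.
Check entry T[1,0,2] = 0: (-3)·(1)·(0) + (0)·(2)·(9) = 0.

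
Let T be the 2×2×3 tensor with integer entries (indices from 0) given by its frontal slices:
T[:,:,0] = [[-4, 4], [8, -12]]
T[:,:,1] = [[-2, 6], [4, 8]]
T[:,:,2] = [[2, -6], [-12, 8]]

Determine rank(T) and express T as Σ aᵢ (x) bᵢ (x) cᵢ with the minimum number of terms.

Lower bound: the mode-3 unfolding of T (rows indexed by k, columns by (i,j) = (0,0), (0,1), (1,0), (1,1)) is [[-4, 4, 8, -12], [-2, 6, 4, 8], [2, -6, -12, 8]].
There the 3×3 minor on rows k ∈ {0, 1, 2}, columns (i,j) ∈ {(0,0), (0,1), (1,0)} is det [[-4, 4, 8], [-2, 6, 4], [2, -6, -12]] = 128 ≠ 0, so this unfolding has rank ≥ 3; CP rank is at least every unfolding rank, so rank(T) ≥ 3. (This is only a lower bound: in general the CP rank may exceed every unfolding rank, so we still need to exhibit 3 rank-1 terms summing to T.)
Upper bound: T is a sum of 3 rank-1 terms, T = [0, 1] (x) [1, -2] (x) [4, -4, -4] + [1, -1] (x) [1, -1] (x) [-4, -4, 4] + [1, 2] (x) [1, 1] (x) [0, 2, -2] (written with every a and b primitive with positive leading entry and the scale carried by c; CP decompositions are not unique, and this one is verified by expanding entrywise), so rank(T) ≤ 3.
These bounds meet, so rank(T) = 3.

rank(T) = 3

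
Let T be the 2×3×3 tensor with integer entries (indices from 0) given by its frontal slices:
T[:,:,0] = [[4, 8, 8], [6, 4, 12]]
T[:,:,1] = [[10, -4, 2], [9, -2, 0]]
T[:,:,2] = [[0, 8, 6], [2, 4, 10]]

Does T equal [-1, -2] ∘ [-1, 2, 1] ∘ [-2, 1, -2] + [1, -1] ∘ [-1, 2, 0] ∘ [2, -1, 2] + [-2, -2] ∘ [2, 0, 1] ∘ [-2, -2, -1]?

No

Reconstruct entry (0,2,0) from the claimed factors: Σₗ aₗ[0]bₗ[2]cₗ[0] = (-1)·(1)·(-2) + (1)·(0)·(2) + (-2)·(1)·(-2) = 6, but T[0,2,0] = 8. The claim is false.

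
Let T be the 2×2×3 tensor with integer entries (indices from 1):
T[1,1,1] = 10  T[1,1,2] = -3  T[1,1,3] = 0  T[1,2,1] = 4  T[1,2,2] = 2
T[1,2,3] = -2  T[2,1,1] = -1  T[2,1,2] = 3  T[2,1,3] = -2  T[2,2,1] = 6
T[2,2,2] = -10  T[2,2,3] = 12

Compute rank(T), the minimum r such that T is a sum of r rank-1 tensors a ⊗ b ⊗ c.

3

Lower bound: the mode-3 unfolding of T (rows indexed by k, columns by (i,j) = (1,1), (1,2), (2,1), (2,2)) is [[10, 4, -1, 6], [-3, 2, 3, -10], [0, -2, -2, 12]].
There the 3×3 minor on rows k ∈ {1, 2, 3}, columns (i,j) ∈ {(1,1), (1,2), (2,1)} is det [[10, 4, -1], [-3, 2, 3], [0, -2, -2]] = -10 ≠ 0, so this unfolding has rank ≥ 3; CP rank is at least every unfolding rank, so rank(T) ≥ 3. (This is only a lower bound: in general the CP rank may exceed every unfolding rank, so we still need to exhibit 3 rank-1 terms summing to T.)
Upper bound: T is a sum of 3 rank-1 terms, T = [1, -2] ⊗ [1, -2] ⊗ [1, -2, 2] + [1, 0] ⊗ [2, 1] ⊗ [4, 0, -2] + [1, 1] ⊗ [1, 2] ⊗ [1, -1, 2] (written with every a and b primitive with positive leading entry and the scale carried by c; CP decompositions are not unique, and this one is verified by expanding entrywise), so rank(T) ≤ 3.
These bounds meet, so rank(T) = 3.
Check entry T[1,1,1] = 10: (1)·(1)·(1) + (1)·(2)·(4) + (1)·(1)·(1) = 10.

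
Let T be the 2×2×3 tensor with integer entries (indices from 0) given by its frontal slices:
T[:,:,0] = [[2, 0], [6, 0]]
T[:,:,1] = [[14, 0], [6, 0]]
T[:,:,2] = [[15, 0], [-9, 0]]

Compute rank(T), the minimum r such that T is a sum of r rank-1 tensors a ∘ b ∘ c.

2

Lower bound: the mode-3 unfolding of T (rows indexed by k, columns by (i,j) = (0,0), (0,1), (1,0), (1,1)) is [[2, 0, 6, 0], [14, 0, 6, 0], [15, 0, -9, 0]].
There the 2×2 minor on rows k ∈ {0, 1}, columns (i,j) ∈ {(0,0), (1,0)} is det [[2, 6], [14, 6]] = -72 ≠ 0, so this unfolding has rank ≥ 2; CP rank is at least every unfolding rank, so rank(T) ≥ 2. (This is only a lower bound: in general the CP rank may exceed every unfolding rank, so we still need to exhibit 2 rank-1 terms summing to T.)
Upper bound — finding two terms. Every mode-2 slice of T is a multiple of one matrix: T[:,j,:] = b[j]·M with b = [1, 0] and M = [[2, 14, 15], [6, 6, -9]] (rows indexed by i, columns by k). So it suffices to write M as a sum of two rank-1 matrices.
Splitting M by its rows (i = 0, 1), M = [1, 0][2, 14, 15]ᵀ + [0, 1][6, 6, -9]ᵀ.
Hence T = [1, 0] ∘ [1, 0] ∘ [2, 14, 15] + [0, 1] ∘ [1, 0] ∘ [6, 6, -9], so rank(T) ≤ 2.
These bounds meet, so rank(T) = 2.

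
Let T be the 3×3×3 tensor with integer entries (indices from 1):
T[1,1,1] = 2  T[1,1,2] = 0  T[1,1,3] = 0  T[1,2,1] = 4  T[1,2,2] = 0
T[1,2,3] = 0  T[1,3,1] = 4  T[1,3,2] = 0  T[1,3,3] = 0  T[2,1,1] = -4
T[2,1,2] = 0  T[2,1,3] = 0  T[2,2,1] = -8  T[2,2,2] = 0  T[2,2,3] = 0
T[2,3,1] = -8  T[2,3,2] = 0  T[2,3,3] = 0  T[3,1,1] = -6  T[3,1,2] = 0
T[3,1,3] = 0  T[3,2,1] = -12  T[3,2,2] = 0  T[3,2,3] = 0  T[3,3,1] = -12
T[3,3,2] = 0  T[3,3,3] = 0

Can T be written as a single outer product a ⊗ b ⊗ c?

If T = a ⊗ b ⊗ c then every fibre of T is a multiple of the corresponding factor, so read the factors off the fibres through the nonzero entry T[1,1,1] = 2.
The mode-1 fibre T[:,1,1] = [2, -4, -6] gives a = [1, -2, -3] (primitive direction); the mode-2 fibre T[1,:,1] = [2, 4, 4] gives b = [1, 2, 2]; then c[k] = T[1,1,k] / (a[1]·b[1]) = [2, 0, 0] / 1 = [2, 0, 0].
Expanding [1, -2, -3] ⊗ [1, 2, 2] ⊗ [2, 0, 0] reproduces all 27 entries of T, so T = [1, -2, -3] ⊗ [1, 2, 2] ⊗ [2, 0, 0] and rank(T) ≤ 1.
Equivalently every frontal slice T[:,:,k] is c[k] times the rank-1 matrix [1, -2, -3] ⊗ [1, 2, 2]. So T has rank 1 (it is nonzero).

Yes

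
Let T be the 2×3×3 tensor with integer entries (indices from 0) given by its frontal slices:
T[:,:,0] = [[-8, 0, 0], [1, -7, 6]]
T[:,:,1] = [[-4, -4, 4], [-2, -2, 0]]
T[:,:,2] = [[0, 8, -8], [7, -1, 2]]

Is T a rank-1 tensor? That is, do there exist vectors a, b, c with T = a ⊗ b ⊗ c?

No

The mode-2 unfolding of T (rows indexed by j, columns by (i,k) = (0,0), (0,1), (0,2), (1,0), (1,1), (1,2)) is [[-8, -4, 0, 1, -2, 7], [0, -4, 8, -7, -2, -1], [0, 4, -8, 6, 0, 2]].
There the 3×3 minor on rows j ∈ {0, 1, 2}, columns (i,k) ∈ {(0,0), (0,1), (1,0)} is det [[-8, -4, 1], [0, -4, -7], [0, 4, 6]] = -32 ≠ 0, so this unfolding has rank ≥ 3; CP rank is at least every unfolding rank, so rank(T) ≥ 3.
In particular rank(T) ≥ 3 > 1, so T is not rank-1.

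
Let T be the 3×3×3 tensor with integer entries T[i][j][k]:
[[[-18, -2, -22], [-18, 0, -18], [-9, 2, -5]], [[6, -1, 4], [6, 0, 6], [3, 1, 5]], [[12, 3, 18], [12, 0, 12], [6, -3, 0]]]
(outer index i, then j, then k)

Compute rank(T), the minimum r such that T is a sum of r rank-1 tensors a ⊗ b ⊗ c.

2

Lower bound: the mode-3 unfolding of T (rows indexed by k, columns by (i,j) = (0,0), (0,1), (0,2), (1,0), (1,1), (1,2), (2,0), (2,1), (2,2)) is [[-18, -18, -9, 6, 6, 3, 12, 12, 6], [-2, 0, 2, -1, 0, 1, 3, 0, -3], [-22, -18, -5, 4, 6, 5, 18, 12, 0]].
There the 2×2 minor on rows k ∈ {0, 1}, columns (i,j) ∈ {(0,0), (0,1)} is det [[-18, -18], [-2, 0]] = -36 ≠ 0, so this unfolding has rank ≥ 2; CP rank is at least every unfolding rank, so rank(T) ≥ 2. (Flattening ranks never certify an upper bound on CP rank; for that we must actually write T with 2 rank-1 terms.)
Upper bound — finding two terms. Write S_k = T[:,:,k] for the frontal slices: S₀ = [[-18, -18, -9], [6, 6, 3], [12, 12, 6]], S₁ = [[-2, 0, 2], [-1, 0, 1], [3, 0, -3]], S₂ = [[-22, -18, -5], [4, 6, 5], [18, 12, 0]].
If T = a₁ ⊗ b₁ ⊗ c₁ + a₂ ⊗ b₂ ⊗ c₂ then each S_k = c₁[k]·a₁b₁ᵀ + c₂[k]·a₂b₂ᵀ. S₀ and S₁ are linearly independent, so a₁b₁ᵀ and a₂b₂ᵀ must span the same plane of matrices: they are the rank-1 matrices of the form x·S₀ + y·S₁.
The 2×2 minor of x·S₀ + y·S₁ on rows {0,1}, columns {0,1} is −30·xy = (-30)·(y)(x), vanishing at (x:y) = (1:0) and (0:1).
M₁ = S₀ = [[-18, -18, -9], [6, 6, 3], [12, 12, 6]] = (-3)·[3, -1, -2][2, 2, 1]ᵀ and M₂ = S₁ = [[-2, 0, 2], [-1, 0, 1], [3, 0, -3]] = −[2, 1, -3][1, 0, -1]ᵀ, so take a₁ = [3, -1, -2], b₁ = [2, 2, 1], a₂ = [2, 1, -3], b₂ = [1, 0, -1].
Each slice is an integer combination of E₁ = a₁b₁ᵀ and E₂ = a₂b₂ᵀ: S₀ = −3·E₁, S₁ = −E₂, S₂ = −3·E₁ − 2·E₂; reading off coefficients, c₁ = [-3, 0, -3] and c₂ = [0, -1, -2].
Hence T = [3, -1, -2] ⊗ [2, 2, 1] ⊗ [-3, 0, -3] + [2, 1, -3] ⊗ [1, 0, -1] ⊗ [0, -1, -2], so rank(T) ≤ 2.
These bounds meet, so rank(T) = 2.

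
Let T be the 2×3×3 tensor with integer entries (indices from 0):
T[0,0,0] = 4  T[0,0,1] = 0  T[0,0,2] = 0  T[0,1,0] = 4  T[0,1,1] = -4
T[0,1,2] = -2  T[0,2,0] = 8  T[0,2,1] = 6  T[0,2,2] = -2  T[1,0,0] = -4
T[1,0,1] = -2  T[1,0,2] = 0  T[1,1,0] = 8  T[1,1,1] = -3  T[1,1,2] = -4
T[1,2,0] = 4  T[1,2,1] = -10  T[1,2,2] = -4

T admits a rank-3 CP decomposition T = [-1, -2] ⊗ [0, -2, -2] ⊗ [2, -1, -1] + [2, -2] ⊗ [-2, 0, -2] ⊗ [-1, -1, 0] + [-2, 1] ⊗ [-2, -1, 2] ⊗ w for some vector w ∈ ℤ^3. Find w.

w = [0, -1, 0]

Subtract the known terms from T to get the rank-1 residual R = [-2, 1] ⊗ [-2, -1, 2] ⊗ w, so R[i,j,k] = a[i]·b[j]·w[k]. Pick indices with nonzero a[0]·b[0] = (-2)·(-2) = 4. Only the fibre through (0,0,·) is needed: R[0,0,:] = T[0,0,:] − Σₗ aₗ[0]bₗ[0]cₗ = [4, 0, 0] − (-1)·(0)·[2, -1, -1] − (2)·(-2)·[-1, -1, 0] = [0, -4, 0]. Then w[k] = R[0,0,k] / 4 for each k, giving w = [0, -4, 0] / 4 = [0, -1, 0].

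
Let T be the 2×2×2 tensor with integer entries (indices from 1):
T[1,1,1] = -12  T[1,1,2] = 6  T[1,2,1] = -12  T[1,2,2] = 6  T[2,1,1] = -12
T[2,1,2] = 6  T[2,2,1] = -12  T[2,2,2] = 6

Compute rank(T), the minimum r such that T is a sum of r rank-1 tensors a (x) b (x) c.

Lower bound: T ≠ 0 (e.g. T[1,1,1] = -12), so rank(T) ≥ 1.
Upper bound: if T = a (x) b (x) c then every fibre of T is a multiple of the corresponding factor, so read the factors off the fibres through the nonzero entry T[1,1,1] = -12.
The mode-1 fibre T[:,1,1] = [-12, -12] gives a = [1, 1] (primitive direction); the mode-2 fibre T[1,:,1] = [-12, -12] gives b = [1, 1]; then c[k] = T[1,1,k] / (a[1]·b[1]) = [-12, 6] / 1 = [-12, 6].
Expanding [1, 1] (x) [1, 1] (x) [-12, 6] reproduces all 8 entries of T, so T = [1, 1] (x) [1, 1] (x) [-12, 6] and rank(T) ≤ 1.
These bounds meet, so rank(T) = 1.

1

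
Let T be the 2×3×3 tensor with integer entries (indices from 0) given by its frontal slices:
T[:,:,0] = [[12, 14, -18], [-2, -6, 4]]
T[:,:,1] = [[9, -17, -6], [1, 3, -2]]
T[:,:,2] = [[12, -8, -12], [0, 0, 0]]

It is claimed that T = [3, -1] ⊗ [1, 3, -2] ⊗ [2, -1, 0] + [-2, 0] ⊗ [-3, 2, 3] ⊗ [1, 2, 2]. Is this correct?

Reconstruct entrywise from the claimed factors. For example, T[1,2,1] = -2 and Σₗ aₗ[1]bₗ[2]cₗ[1] = (-1)·(-2)·(-1) + (0)·(3)·(2) = -2; checking all 18 entries, every one matches. The claim holds.

Yes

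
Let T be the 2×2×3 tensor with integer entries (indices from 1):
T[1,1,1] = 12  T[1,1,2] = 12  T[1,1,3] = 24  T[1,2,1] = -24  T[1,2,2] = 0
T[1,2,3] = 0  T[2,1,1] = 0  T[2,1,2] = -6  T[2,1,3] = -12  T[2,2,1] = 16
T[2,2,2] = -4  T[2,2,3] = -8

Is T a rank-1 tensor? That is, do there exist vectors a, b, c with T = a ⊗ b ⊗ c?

No

The mode-1 unfolding of T (rows indexed by i, columns by (j,k) = (1,1), (1,2), (1,3), (2,1), (2,2), (2,3)) is [[12, 12, 24, -24, 0, 0], [0, -6, -12, 16, -4, -8]].
There the 2×2 minor on rows i ∈ {1, 2}, columns (j,k) ∈ {(1,1), (1,2)} is det [[12, 12], [0, -6]] = -72 ≠ 0, so this unfolding has rank ≥ 2; CP rank is at least every unfolding rank, so rank(T) ≥ 2.
In particular rank(T) ≥ 2 > 1, so T is not rank-1.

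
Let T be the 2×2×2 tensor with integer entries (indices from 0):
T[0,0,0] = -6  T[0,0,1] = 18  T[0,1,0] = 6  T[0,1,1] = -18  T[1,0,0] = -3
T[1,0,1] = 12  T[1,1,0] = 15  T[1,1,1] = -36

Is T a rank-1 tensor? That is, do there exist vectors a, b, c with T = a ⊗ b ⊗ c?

The mode-2 unfolding of T (rows indexed by j, columns by (i,k) = (0,0), (0,1), (1,0), (1,1)) is [[-6, 18, -3, 12], [6, -18, 15, -36]].
There the 2×2 minor on rows j ∈ {0, 1}, columns (i,k) ∈ {(0,0), (1,0)} is det [[-6, -3], [6, 15]] = -72 ≠ 0, so this unfolding has rank ≥ 2; CP rank is at least every unfolding rank, so rank(T) ≥ 2.
In particular rank(T) ≥ 2 > 1, so T is not rank-1.

No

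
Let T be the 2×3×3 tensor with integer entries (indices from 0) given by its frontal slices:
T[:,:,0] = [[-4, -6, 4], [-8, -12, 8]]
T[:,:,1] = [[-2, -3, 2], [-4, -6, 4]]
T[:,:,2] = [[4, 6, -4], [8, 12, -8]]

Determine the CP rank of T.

Lower bound: T ≠ 0 (e.g. T[0,0,0] = -4), so rank(T) ≥ 1.
Upper bound: if T = a ∘ b ∘ c then every fibre of T is a multiple of the corresponding factor, so read the factors off the fibres through the nonzero entry T[0,0,0] = -4.
The mode-1 fibre T[:,0,0] = [-4, -8] gives a = [1, 2] (primitive direction); the mode-2 fibre T[0,:,0] = [-4, -6, 4] gives b = [2, 3, -2]; then c[k] = T[0,0,k] / (a[0]·b[0]) = [-4, -2, 4] / 2 = [-2, -1, 2].
Expanding [1, 2] ∘ [2, 3, -2] ∘ [-2, -1, 2] reproduces all 18 entries of T, so T = [1, 2] ∘ [2, 3, -2] ∘ [-2, -1, 2] and rank(T) ≤ 1.
These bounds meet, so rank(T) = 1.

1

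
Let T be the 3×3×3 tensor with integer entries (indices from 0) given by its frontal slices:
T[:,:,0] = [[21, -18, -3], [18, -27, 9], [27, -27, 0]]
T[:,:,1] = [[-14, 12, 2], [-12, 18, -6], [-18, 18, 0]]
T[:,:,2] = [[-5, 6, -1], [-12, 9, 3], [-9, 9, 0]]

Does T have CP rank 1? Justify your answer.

No

The mode-1 unfolding of T (rows indexed by i, columns by (j,k) = (0,0), (0,1), (0,2), (1,0), (1,1), (1,2), (2,0), (2,1), (2,2)) is [[21, -14, -5, -18, 12, 6, -3, 2, -1], [18, -12, -12, -27, 18, 9, 9, -6, 3], [27, -18, -9, -27, 18, 9, 0, 0, 0]].
There the 2×2 minor on rows i ∈ {0, 1}, columns (j,k) ∈ {(0,0), (0,2)} is det [[21, -5], [18, -12]] = -162 ≠ 0, so this unfolding has rank ≥ 2; CP rank is at least every unfolding rank, so rank(T) ≥ 2.
In particular rank(T) ≥ 2 > 1, so T is not rank-1.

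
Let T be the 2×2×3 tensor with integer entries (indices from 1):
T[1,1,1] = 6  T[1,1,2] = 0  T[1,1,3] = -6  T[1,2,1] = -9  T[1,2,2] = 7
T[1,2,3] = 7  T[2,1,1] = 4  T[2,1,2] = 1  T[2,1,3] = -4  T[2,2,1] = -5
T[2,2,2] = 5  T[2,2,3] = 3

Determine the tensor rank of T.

Lower bound: the mode-3 unfolding of T (rows indexed by k, columns by (i,j) = (1,1), (1,2), (2,1), (2,2)) is [[6, -9, 4, -5], [0, 7, 1, 5], [-6, 7, -4, 3]].
There the 3×3 minor on rows k ∈ {1, 2, 3}, columns (i,j) ∈ {(1,1), (1,2), (2,1)} is det [[6, -9, 4], [0, 7, 1], [-6, 7, -4]] = 12 ≠ 0, so this unfolding has rank ≥ 3; CP rank is at least every unfolding rank, so rank(T) ≥ 3. (Unfolding ranks only ever bound the CP rank from below — rank(T) can be strictly larger than all of them — so the matching upper bound has to come from an explicit 3-term decomposition.)
Upper bound: T is a sum of 3 rank-1 terms, T = [1, 1] ⊗ [0, 1] ⊗ [0, 4, -2] + [1, 1] ⊗ [2, -1] ⊗ [1, 1, -1] + [2, 1] ⊗ [1, -2] ⊗ [2, -1, -2] (one valid choice — decompositions are not unique — normalised so each a, b is primitive with positive first nonzero entry; check it by expanding all entries), so rank(T) ≤ 3.
These bounds meet, so rank(T) = 3.
Check entry T[1,2,3] = 7: (1)·(1)·(-2) + (1)·(-1)·(-1) + (2)·(-2)·(-2) = 7.

3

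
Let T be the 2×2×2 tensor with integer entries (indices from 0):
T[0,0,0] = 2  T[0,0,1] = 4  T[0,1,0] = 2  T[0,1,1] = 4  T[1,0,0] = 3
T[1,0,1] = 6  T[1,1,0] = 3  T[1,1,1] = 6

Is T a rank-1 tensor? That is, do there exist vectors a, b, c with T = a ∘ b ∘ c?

Yes

If T = a ∘ b ∘ c then every fibre of T is a multiple of the corresponding factor, so read the factors off the fibres through the nonzero entry T[0,0,0] = 2.
The mode-1 fibre T[:,0,0] = [2, 3] gives a = (2, 3) (primitive direction); the mode-2 fibre T[0,:,0] = [2, 2] gives b = (1, 1); then c[k] = T[0,0,k] / (a[0]·b[0]) = [2, 4] / 2 = (1, 2).
Expanding (2, 3) ∘ (1, 1) ∘ (1, 2) reproduces all 8 entries of T, so T = (2, 3) ∘ (1, 1) ∘ (1, 2) and rank(T) ≤ 1.
Equivalently every frontal slice T[:,:,k] is c[k] times the rank-1 matrix (2, 3) ∘ (1, 1). So T has rank 1 (it is nonzero).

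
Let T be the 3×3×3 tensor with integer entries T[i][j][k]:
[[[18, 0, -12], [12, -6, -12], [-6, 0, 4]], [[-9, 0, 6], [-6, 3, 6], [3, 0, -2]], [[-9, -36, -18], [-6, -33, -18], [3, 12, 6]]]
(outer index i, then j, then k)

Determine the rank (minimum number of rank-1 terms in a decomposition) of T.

2

Lower bound: the mode-1 unfolding of T (rows indexed by i, columns by (j,k) = (0,0), (0,1), (0,2), (1,0), (1,1), (1,2), (2,0), (2,1), (2,2)) is [[18, 0, -12, 12, -6, -12, -6, 0, 4], [-9, 0, 6, -6, 3, 6, 3, 0, -2], [-9, -36, -18, -6, -33, -18, 3, 12, 6]].
There the 2×2 minor on rows i ∈ {0, 2}, columns (j,k) ∈ {(0,0), (0,1)} is det [[18, 0], [-9, -36]] = -648 ≠ 0, so this unfolding has rank ≥ 2; CP rank is at least every unfolding rank, so rank(T) ≥ 2. (Flattening ranks never certify an upper bound on CP rank; for that we must actually write T with 2 rank-1 terms.)
Upper bound — finding two terms. Write S_k = T[:,:,k] for the frontal slices: S₀ = [[18, 12, -6], [-9, -6, 3], [-9, -6, 3]], S₁ = [[0, -6, 0], [0, 3, 0], [-36, -33, 12]], S₂ = [[-12, -12, 4], [6, 6, -2], [-18, -18, 6]].
If T = a₁ ∘ b₁ ∘ c₁ + a₂ ∘ b₂ ∘ c₂ then each S_k = c₁[k]·a₁b₁ᵀ + c₂[k]·a₂b₂ᵀ. S₀ and S₁ are linearly independent, so a₁b₁ᵀ and a₂b₂ᵀ must span the same plane of matrices: they are the rank-1 matrices of the form x·S₀ + y·S₁.
The 2×2 minor of x·S₀ + y·S₁ on rows {0,2}, columns {0,1} is −216·xy − 216·y² = (-216)·(y)(x + y), vanishing at (x:y) = (1:0) and (1:-1).
M₁ = S₀ = [[18, 12, -6], [-9, -6, 3], [-9, -6, 3]] = 3·[2, -1, -1][3, 2, -1]ᵀ and M₂ = S₀ − S₁ = [[18, 18, -6], [-9, -9, 3], [27, 27, -9]] = 3·[2, -1, 3][3, 3, -1]ᵀ, so take a₁ = [2, -1, -1], b₁ = [3, 2, -1], a₂ = [2, -1, 3], b₂ = [3, 3, -1].
Each slice is an integer combination of E₁ = a₁b₁ᵀ and E₂ = a₂b₂ᵀ: S₀ = 3·E₁, S₁ = 3·E₁ − 3·E₂, S₂ = −2·E₂; reading off coefficients, c₁ = [3, 3, 0] and c₂ = [0, -3, -2].
Hence T = [2, -1, -1] ∘ [3, 2, -1] ∘ [3, 3, 0] + [2, -1, 3] ∘ [3, 3, -1] ∘ [0, -3, -2], so rank(T) ≤ 2.
These bounds meet, so rank(T) = 2.
Check entry T[0,2,1] = 0: (2)·(-1)·(3) + (2)·(-1)·(-3) = 0.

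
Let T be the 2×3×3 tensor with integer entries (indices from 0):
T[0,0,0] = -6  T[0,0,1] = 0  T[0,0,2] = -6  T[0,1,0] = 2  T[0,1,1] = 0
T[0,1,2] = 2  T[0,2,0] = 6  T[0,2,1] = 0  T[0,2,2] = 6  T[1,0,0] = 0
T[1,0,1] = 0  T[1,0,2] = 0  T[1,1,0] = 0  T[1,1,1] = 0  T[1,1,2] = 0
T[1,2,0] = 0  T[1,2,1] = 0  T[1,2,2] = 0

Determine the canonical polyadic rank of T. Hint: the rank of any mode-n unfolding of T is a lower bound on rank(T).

1

Lower bound: T ≠ 0 (e.g. T[0,0,0] = -6), so rank(T) ≥ 1.
Upper bound: if T = a ⊗ b ⊗ c then every fibre of T is a multiple of the corresponding factor, so read the factors off the fibres through the nonzero entry T[0,0,0] = -6.
The mode-1 fibre T[:,0,0] = [-6, 0] gives a = [1, 0] (primitive direction); the mode-2 fibre T[0,:,0] = [-6, 2, 6] gives b = [3, -1, -3]; then c[k] = T[0,0,k] / (a[0]·b[0]) = [-6, 0, -6] / 3 = [-2, 0, -2].
Expanding [1, 0] ⊗ [3, -1, -3] ⊗ [-2, 0, -2] reproduces all 18 entries of T, so T = [1, 0] ⊗ [3, -1, -3] ⊗ [-2, 0, -2] and rank(T) ≤ 1.
These bounds meet, so rank(T) = 1.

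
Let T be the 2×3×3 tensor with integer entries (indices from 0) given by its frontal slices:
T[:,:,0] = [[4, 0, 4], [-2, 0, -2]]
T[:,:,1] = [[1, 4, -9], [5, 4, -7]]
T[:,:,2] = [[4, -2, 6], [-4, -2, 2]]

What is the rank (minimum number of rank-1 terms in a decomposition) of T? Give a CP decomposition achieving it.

rank(T) = 3

Lower bound: in the mode-3 unfolding of T (rows indexed by k, columns by (i,j)) the 3×3 minor on rows k ∈ {0, 1, 2}, columns (i,j) ∈ {(0,0), (0,1), (0,2)} is det [[4, 0, 4], [1, 4, -9], [4, -2, 6]] = -48 ≠ 0, so that unfolding has rank ≥ 3 and hence rank(T) ≥ 3 (CP rank is at least every unfolding rank, though it can be larger).
Upper bound: T is a sum of 3 rank-1 terms, T = (1, 0) ⊗ (1, 0, -1) ⊗ (0, -1, 2) + (1, 1) ⊗ (1, 1, -2) ⊗ (0, 4, -2) + (2, -1) ⊗ (1, 0, 1) ⊗ (2, -1, 2) (one valid choice — decompositions are not unique — normalised so each a, b is primitive with positive first nonzero entry; check it by expanding all entries), so rank(T) ≤ 3.
These bounds meet, so rank(T) = 3.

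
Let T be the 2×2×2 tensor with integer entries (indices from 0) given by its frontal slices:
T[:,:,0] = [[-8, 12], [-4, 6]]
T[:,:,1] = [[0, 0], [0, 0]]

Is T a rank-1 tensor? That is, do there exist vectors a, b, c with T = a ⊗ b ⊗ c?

If T = a ⊗ b ⊗ c then every fibre of T is a multiple of the corresponding factor, so read the factors off the fibres through the nonzero entry T[0,0,0] = -8.
The mode-1 fibre T[:,0,0] = [-8, -4] gives a = [2, 1] (primitive direction); the mode-2 fibre T[0,:,0] = [-8, 12] gives b = [2, -3]; then c[k] = T[0,0,k] / (a[0]·b[0]) = [-8, 0] / 4 = [-2, 0].
Expanding [2, 1] ⊗ [2, -3] ⊗ [-2, 0] reproduces all 8 entries of T, so T = [2, 1] ⊗ [2, -3] ⊗ [-2, 0] and rank(T) ≤ 1.
Equivalently every frontal slice T[:,:,k] is c[k] times the rank-1 matrix [2, 1] ⊗ [2, -3]. So T has rank 1 (it is nonzero).

Yes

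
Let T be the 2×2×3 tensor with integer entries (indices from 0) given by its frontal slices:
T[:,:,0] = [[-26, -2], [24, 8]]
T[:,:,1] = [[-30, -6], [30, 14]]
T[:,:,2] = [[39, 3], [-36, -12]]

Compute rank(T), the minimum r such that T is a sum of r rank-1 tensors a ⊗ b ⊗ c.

2

Lower bound: the mode-1 unfolding of T (rows indexed by i, columns by (j,k) = (0,0), (0,1), (0,2), (1,0), (1,1), (1,2)) is [[-26, -30, 39, -2, -6, 3], [24, 30, -36, 8, 14, -12]].
There the 2×2 minor on rows i ∈ {0, 1}, columns (j,k) ∈ {(0,0), (0,1)} is det [[-26, -30], [24, 30]] = -60 ≠ 0, so this unfolding has rank ≥ 2; CP rank is at least every unfolding rank, so rank(T) ≥ 2. (This is only a lower bound: in general the CP rank may exceed every unfolding rank, so we still need to exhibit 2 rank-1 terms summing to T.)
Upper bound — finding two terms. Write S_k = T[:,:,k] for the frontal slices: S₀ = [[-26, -2], [24, 8]], S₁ = [[-30, -6], [30, 14]], S₂ = [[39, 3], [-36, -12]].
If T = a₁ ⊗ b₁ ⊗ c₁ + a₂ ⊗ b₂ ⊗ c₂ then each S_k = c₁[k]·a₁b₁ᵀ + c₂[k]·a₂b₂ᵀ. S₀ and S₁ are linearly independent, so a₁b₁ᵀ and a₂b₂ᵀ must span the same plane of matrices: they are the rank-1 matrices of the form x·S₀ + y·S₁.
det(x·S₀ + y·S₁) is −160·x² − 400·xy − 240·y² = (-80)·(2·x + 3·y)(x + y), vanishing at (x:y) = (3:-2) and (1:-1).
M₁ = 3·S₀ − 2·S₁ = [[-18, 6], [12, -4]] = (-2)·[3, -2][3, -1]ᵀ and M₂ = S₀ − S₁ = [[4, 4], [-6, -6]] = 2·[2, -3][1, 1]ᵀ, so take a₁ = [3, -2], b₁ = [3, -1], a₂ = [2, -3], b₂ = [1, 1].
Each slice is an integer combination of E₁ = a₁b₁ᵀ and E₂ = a₂b₂ᵀ: S₀ = −2·E₁ − 4·E₂, S₁ = −2·E₁ − 6·E₂, S₂ = 3·E₁ + 6·E₂; reading off coefficients, c₁ = [-2, -2, 3] and c₂ = [-4, -6, 6].
Hence T = [3, -2] ⊗ [3, -1] ⊗ [-2, -2, 3] + [2, -3] ⊗ [1, 1] ⊗ [-4, -6, 6], so rank(T) ≤ 2.
These bounds meet, so rank(T) = 2.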